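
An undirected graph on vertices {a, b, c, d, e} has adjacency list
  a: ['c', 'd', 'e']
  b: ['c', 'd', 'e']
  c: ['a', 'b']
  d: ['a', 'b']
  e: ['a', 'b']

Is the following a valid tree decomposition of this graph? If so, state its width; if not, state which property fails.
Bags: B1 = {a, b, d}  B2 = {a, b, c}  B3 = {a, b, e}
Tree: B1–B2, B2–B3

Checking the three conditions: (i) the bags cover all of {a, b, c, d, e}; (ii) for each edge, some bag contains both endpoints; (iii) the bags containing any fixed vertex form a subtree. All hold, so the decomposition is valid with width 3 − 1 = 2.

Yes; width 2.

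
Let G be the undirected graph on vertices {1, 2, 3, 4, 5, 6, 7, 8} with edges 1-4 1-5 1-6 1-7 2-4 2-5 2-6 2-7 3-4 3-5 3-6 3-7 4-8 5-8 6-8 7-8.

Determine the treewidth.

A width-4 tree decomposition is:
Bags: B1 = {4, 5, 6, 7, 8}  B2 = {2, 4, 5, 6, 7}  B3 = {1, 4, 5, 6, 7}  B4 = {3, 4, 5, 6, 7}
Tree: B1–B2, B2–B3, B3–B4
The largest bag has 5 vertices, giving width 4; this decomposition certifies tw(G) ≤ 4. For the lower bound: the 5 vertex sets {6,8}, {2,5}, {1,7}, {4}, {3} are disjoint, each induces a connected subgraph, and every pair is joined by at least one edge of G. Contracting each set to a single vertex therefore yields K_{5} as a minor, and since treewidth is minor-monotone, tw(G) ≥ tw(K_{5}) = 4. The upper and lower bounds meet at 4, so that is the treewidth.

4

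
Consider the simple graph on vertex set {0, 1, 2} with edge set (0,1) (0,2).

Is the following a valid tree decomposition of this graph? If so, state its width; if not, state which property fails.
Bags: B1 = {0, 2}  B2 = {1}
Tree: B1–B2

No — edge (0,1) lies in no bag.

A tree decomposition must satisfy three properties: every vertex lies in some bag; for every edge, both endpoints lie together in some bag; and for every vertex, the bags containing it form a connected subtree. Here edge (0,1) lies in no bag, so the decomposition is invalid.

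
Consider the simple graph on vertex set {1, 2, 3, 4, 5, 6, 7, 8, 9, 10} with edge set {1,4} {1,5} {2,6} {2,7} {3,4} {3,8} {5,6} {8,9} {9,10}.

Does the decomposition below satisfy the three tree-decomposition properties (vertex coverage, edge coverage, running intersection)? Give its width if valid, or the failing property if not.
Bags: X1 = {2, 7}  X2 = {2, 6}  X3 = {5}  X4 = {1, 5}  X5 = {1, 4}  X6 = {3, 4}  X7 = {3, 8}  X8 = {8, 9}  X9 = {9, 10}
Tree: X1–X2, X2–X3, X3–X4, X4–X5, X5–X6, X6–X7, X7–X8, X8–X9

A tree decomposition must satisfy three properties: every vertex lies in some bag; for every edge, both endpoints lie together in some bag; and for every vertex, the bags containing it form a connected subtree. Here edge (6,5) lies in no bag, so the decomposition is invalid.

No — edge (6,5) lies in no bag.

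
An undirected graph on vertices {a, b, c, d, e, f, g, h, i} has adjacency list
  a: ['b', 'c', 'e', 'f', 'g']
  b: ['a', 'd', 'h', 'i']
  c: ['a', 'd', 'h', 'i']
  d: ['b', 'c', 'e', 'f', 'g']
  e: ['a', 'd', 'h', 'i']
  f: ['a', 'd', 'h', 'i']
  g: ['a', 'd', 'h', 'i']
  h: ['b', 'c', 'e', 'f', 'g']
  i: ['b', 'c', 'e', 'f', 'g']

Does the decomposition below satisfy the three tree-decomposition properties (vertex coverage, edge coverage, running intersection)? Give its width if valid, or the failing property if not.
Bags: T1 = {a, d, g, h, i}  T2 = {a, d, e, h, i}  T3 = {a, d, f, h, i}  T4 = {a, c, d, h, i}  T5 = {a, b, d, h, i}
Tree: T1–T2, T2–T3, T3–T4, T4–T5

Yes; width 4.

Every vertex of G appears in some bag (union = {a, b, c, d, e, f, g, h, i}); every edge is covered by a bag; and for each vertex v the set of bags containing v is connected in the bag tree. The decomposition is therefore valid. The largest bag has 5 vertices, so the width is 4.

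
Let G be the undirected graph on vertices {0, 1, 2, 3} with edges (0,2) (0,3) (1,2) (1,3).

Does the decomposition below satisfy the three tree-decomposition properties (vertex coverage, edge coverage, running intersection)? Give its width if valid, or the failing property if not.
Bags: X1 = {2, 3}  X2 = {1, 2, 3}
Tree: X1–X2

A tree decomposition must satisfy three properties: every vertex lies in some bag; for every edge, both endpoints lie together in some bag; and for every vertex, the bags containing it form a connected subtree. Here vertex 0 appears in no bag, so the decomposition is invalid.

No — vertex 0 appears in no bag.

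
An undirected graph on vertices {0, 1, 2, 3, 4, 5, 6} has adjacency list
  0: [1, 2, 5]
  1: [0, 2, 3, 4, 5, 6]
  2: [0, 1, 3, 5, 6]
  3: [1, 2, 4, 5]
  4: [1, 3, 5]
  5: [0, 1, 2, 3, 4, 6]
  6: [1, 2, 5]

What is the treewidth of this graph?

A width-3 tree decomposition is:
Bags: B1 = {0, 1, 2, 5}  B2 = {1, 2, 3, 5}  B3 = {1, 3, 4, 5}  B4 = {1, 2, 5, 6}
Tree: B1–B2, B2–B3, B2–B4
Each bag holds 4 vertices, so the decomposition has width 3, which upper-bounds the treewidth. For the lower bound, the 4 vertices {0, 1, 2, 5} are pairwise adjacent, and any tree decomposition puts a clique entirely inside one bag — forcing width ≥ 3. Combining the bounds, tw(G) = 3.

3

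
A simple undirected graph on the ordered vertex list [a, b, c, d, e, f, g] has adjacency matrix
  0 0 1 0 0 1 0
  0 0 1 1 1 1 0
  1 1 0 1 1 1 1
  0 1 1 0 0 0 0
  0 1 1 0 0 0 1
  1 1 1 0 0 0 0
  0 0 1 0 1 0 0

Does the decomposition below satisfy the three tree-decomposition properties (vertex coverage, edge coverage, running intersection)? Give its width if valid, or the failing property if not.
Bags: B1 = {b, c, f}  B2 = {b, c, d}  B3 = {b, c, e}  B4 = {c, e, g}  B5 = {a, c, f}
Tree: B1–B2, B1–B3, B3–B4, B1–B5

Yes; width 2.

Vertex coverage: the bags together contain {a, b, c, d, e, f, g}, the full vertex set. Edge coverage: each edge of G has both endpoints in at least one bag. Running intersection: for every vertex, the bags containing it form a connected subtree. All three properties hold, so this is a valid tree decomposition of width max|bag| − 1 = 2, and hence tw(G) ≤ 2.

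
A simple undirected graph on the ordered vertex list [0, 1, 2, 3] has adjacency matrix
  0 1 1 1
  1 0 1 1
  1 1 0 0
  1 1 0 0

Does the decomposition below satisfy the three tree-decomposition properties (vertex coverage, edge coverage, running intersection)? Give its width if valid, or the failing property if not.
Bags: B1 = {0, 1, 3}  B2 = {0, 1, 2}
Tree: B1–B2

Yes; width 2.

Checking the three conditions: (i) the bags cover all of {0, 1, 2, 3}; (ii) for each edge, some bag contains both endpoints; (iii) the bags containing any fixed vertex form a subtree. All hold, so the decomposition is valid with width 3 − 1 = 2.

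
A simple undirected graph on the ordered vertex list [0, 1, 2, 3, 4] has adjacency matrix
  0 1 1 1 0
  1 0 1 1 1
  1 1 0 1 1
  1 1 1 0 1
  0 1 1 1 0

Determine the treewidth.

A width-3 tree decomposition is:
Bags: B1 = {1, 2, 3, 4}  B2 = {0, 1, 2, 3}
Tree: B1–B2
Every bag has size at most 4, so the width is 4 − 1 = 3 and tw(G) ≤ 3. For the lower bound, the 4 vertices {0, 1, 2, 3} are pairwise adjacent, and any tree decomposition puts a clique entirely inside one bag — forcing width ≥ 3. Combining the bounds, tw(G) = 3.

3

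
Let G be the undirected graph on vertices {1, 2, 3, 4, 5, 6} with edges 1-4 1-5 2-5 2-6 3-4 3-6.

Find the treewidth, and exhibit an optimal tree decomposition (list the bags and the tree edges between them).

Treewidth 2.
Bags: B1 = {1, 3, 4}  B2 = {1, 3, 6}  B3 = {1, 2, 6}  B4 = {1, 2, 5}
Tree: B1–B2, B2–B3, B3–B4

Every bag has size at most 3, so the width is 3 − 1 = 2 and tw(G) ≤ 2. The edges 1–4–3–6–2–5–1 form a cycle, so G is not a tree and its treewidth is at least 2. Therefore the treewidth is 2.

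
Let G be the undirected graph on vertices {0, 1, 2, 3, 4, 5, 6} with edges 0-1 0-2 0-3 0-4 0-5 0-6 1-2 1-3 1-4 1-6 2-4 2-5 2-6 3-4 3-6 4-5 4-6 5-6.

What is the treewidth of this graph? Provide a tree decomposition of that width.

Treewidth 4.
One optimal decomposition is:
Bags: B1 = {0, 1, 2, 4, 6}  B2 = {0, 1, 3, 4, 6}  B3 = {0, 2, 4, 5, 6}
Tree: B1–B2, B1–B3

Each bag holds 5 vertices, so the decomposition has width 4, which upper-bounds the treewidth. Conversely, {0, 1, 2, 4, 6} is a clique of size 5, and the vertices of any clique must share a bag in every tree decomposition; so some bag has ≥ 5 vertices and tw(G) ≥ 4. Combining the bounds, tw(G) = 4.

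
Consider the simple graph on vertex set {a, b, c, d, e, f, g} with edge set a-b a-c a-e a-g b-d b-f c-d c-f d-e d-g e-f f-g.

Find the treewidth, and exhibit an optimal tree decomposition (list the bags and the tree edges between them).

Treewidth 3.
Bags: B1 = {a, c, d, f}  B2 = {a, b, d, f}  B3 = {a, d, f, g}  B4 = {a, d, e, f}
Tree: B1–B2, B2–B3, B3–B4

The largest bag has 4 vertices, giving width 3; this decomposition certifies tw(G) ≤ 3. For the lower bound: the 4 vertex sets {c,f}, {b,d}, {a}, {g} are disjoint, each induces a connected subgraph, and every pair is joined by at least one edge of G. Contracting each set to a single vertex therefore yields K_{4} as a minor, and since treewidth is minor-monotone, tw(G) ≥ tw(K_{4}) = 3. Hence tw(G) = 3 exactly.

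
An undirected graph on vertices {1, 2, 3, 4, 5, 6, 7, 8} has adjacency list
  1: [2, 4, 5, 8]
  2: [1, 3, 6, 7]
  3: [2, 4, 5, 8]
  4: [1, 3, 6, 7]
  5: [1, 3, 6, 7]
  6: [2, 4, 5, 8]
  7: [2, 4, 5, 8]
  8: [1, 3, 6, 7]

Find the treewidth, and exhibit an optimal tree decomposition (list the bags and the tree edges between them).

Treewidth 4.
Bags: B1 = {2, 4, 5, 7, 8}  B2 = {1, 2, 4, 5, 8}  B3 = {2, 3, 4, 5, 8}  B4 = {2, 4, 5, 6, 8}
Tree: B1–B2, B2–B3, B3–B4

Each bag holds 5 vertices, so the decomposition has width 4, which upper-bounds the treewidth. For the lower bound: the 5 vertex sets {4,7}, {1,5}, {3,8}, {2}, {6} are disjoint, each induces a connected subgraph, and every pair is joined by at least one edge of G. Contracting each set to a single vertex therefore yields K_{5} as a minor, and since treewidth is minor-monotone, tw(G) ≥ tw(K_{5}) = 4. Combining the bounds, tw(G) = 4.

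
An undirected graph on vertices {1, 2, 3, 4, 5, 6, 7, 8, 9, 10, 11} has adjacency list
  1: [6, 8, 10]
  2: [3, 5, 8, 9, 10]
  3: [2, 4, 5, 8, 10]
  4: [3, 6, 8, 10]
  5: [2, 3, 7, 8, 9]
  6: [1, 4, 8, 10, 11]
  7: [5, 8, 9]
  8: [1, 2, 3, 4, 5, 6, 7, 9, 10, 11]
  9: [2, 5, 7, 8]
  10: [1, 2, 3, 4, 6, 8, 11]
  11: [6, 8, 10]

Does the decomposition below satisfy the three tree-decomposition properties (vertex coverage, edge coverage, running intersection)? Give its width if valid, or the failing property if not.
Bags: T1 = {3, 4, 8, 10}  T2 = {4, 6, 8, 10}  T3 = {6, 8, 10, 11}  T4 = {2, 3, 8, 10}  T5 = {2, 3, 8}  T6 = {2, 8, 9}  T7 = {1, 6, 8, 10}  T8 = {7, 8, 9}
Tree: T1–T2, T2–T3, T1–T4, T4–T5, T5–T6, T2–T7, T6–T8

No — vertex 5 appears in no bag.

A tree decomposition must satisfy three properties: every vertex lies in some bag; for every edge, both endpoints lie together in some bag; and for every vertex, the bags containing it form a connected subtree. Here vertex 5 appears in no bag, so the decomposition is invalid.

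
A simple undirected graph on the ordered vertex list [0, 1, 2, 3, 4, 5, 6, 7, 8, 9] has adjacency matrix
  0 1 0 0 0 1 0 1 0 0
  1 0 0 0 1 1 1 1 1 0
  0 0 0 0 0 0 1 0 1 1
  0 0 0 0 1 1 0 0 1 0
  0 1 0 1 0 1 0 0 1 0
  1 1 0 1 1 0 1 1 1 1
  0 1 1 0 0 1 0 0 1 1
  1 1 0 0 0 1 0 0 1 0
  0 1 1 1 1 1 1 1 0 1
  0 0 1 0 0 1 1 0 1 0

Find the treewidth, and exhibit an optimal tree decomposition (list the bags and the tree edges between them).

Treewidth 3.
One optimal decomposition is:
Bags: B1 = {5, 6, 8, 9}  B2 = {1, 5, 6, 8}  B3 = {1, 5, 7, 8}  B4 = {1, 4, 5, 8}  B5 = {0, 1, 5, 7}  B6 = {3, 4, 5, 8}  B7 = {2, 6, 8, 9}
Tree: B1–B2, B2–B3, B3–B4, B3–B5, B4–B6, B1–B7

The largest bag has 4 vertices, giving width 3; this decomposition certifies tw(G) ≤ 3. On the other hand G contains the 4-clique {2, 6, 8, 9}. A clique must lie in a single bag of any decomposition, so no decomposition can have width below 3. Combining the bounds, tw(G) = 3.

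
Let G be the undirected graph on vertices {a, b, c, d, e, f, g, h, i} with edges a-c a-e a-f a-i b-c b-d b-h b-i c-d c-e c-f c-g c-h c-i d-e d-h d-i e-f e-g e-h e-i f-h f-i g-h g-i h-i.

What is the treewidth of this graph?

4

A width-4 tree decomposition is:
Bags: B1 = {b, c, d, h, i}  B2 = {c, d, e, h, i}  B3 = {c, e, g, h, i}  B4 = {c, e, f, h, i}  B5 = {a, c, e, f, i}
Tree: B1–B2, B2–B3, B2–B4, B4–B5
Each bag holds 5 vertices, so the decomposition has width 4, which upper-bounds the treewidth. Conversely, {c, d, e, h, i} is a clique of size 5, and the vertices of any clique must share a bag in every tree decomposition; so some bag has ≥ 5 vertices and tw(G) ≥ 4. Hence tw(G) = 4 exactly.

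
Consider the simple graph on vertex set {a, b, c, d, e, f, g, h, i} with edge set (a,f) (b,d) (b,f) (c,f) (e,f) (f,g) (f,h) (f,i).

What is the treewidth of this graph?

1

A width-1 tree decomposition is:
Bags: B1 = {b, f}  B2 = {e, f}  B3 = {f, g}  B4 = {b, d}  B5 = {f, h}  B6 = {a, f}  B7 = {c, f}  B8 = {f, i}
Tree: B1–B2, B1–B3, B1–B4, B2–B5, B5–B6, B6–B7, B3–B8
Each bag holds 2 vertices, so the decomposition has width 1, which upper-bounds the treewidth. G has an edge, so its treewidth is at least 1. Combining the bounds, tw(G) = 1.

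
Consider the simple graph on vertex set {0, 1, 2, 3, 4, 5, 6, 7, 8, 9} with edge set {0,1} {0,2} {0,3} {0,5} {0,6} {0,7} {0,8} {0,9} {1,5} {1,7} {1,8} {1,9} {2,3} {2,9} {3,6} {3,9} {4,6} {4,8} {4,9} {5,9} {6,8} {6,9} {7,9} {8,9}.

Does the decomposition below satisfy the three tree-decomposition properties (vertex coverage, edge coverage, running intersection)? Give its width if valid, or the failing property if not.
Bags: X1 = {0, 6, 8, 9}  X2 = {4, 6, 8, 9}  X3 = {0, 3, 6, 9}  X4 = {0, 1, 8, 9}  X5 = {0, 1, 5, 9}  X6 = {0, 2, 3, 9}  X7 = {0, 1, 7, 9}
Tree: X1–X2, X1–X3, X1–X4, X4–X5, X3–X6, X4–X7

Checking the three conditions: (i) the bags cover all of {0, 1, 2, 3, 4, 5, 6, 7, 8, 9}; (ii) for each edge, some bag contains both endpoints; (iii) the bags containing any fixed vertex form a subtree. All hold, so the decomposition is valid with width 4 − 1 = 3.

Yes; width 3.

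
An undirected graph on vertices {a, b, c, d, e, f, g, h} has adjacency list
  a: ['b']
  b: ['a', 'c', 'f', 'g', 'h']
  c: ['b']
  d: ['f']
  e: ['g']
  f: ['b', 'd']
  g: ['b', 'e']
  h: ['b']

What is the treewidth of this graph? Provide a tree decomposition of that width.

Each bag holds 2 vertices, so the decomposition has width 1, which upper-bounds the treewidth. G has an edge, so its treewidth is at least 1. Combining the bounds, tw(G) = 1.

Treewidth 1.
One optimal decomposition is:
Bags: B1 = {b, h}  B2 = {a, b}  B3 = {b, f}  B4 = {b, g}  B5 = {d, f}  B6 = {e, g}  B7 = {b, c}
Tree: B1–B2, B2–B3, B2–B4, B3–B5, B4–B6, B2–B7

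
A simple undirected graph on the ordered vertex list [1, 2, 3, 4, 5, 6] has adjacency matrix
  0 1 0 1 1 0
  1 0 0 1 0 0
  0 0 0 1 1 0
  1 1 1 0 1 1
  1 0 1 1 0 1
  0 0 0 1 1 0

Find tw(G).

A width-2 tree decomposition is:
Bags: B1 = {1, 4, 5}  B2 = {4, 5, 6}  B3 = {1, 2, 4}  B4 = {3, 4, 5}
Tree: B1–B2, B1–B3, B2–B4
Each bag holds 3 vertices, so the decomposition has width 2, which upper-bounds the treewidth. On the other hand G contains the 3-clique {1, 2, 4}. A clique must lie in a single bag of any decomposition, so no decomposition can have width below 2. Therefore the treewidth is 2.

2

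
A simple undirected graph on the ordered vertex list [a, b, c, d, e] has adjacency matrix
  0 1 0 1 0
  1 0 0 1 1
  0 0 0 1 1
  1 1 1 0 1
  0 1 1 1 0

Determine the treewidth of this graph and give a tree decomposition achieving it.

The largest bag has 3 vertices, giving width 2; this decomposition certifies tw(G) ≤ 2. On the other hand G contains the 3-clique {c, d, e}. A clique must lie in a single bag of any decomposition, so no decomposition can have width below 2. Hence tw(G) = 2 exactly.

Treewidth 2.
Bags: B1 = {b, d, e}  B2 = {c, d, e}  B3 = {a, b, d}
Tree: B1–B2, B1–B3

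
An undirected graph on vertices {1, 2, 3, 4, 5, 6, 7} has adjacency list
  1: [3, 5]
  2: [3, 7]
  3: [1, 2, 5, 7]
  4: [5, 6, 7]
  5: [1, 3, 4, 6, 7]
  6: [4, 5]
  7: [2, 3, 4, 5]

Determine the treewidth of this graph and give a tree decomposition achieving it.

Treewidth 2.
One such decomposition:
Bags: B1 = {2, 3, 7}  B2 = {3, 5, 7}  B3 = {1, 3, 5}  B4 = {4, 5, 7}  B5 = {4, 5, 6}
Tree: B1–B2, B2–B3, B2–B4, B4–B5

The largest bag has 3 vertices, giving width 2; this decomposition certifies tw(G) ≤ 2. Conversely, {2, 3, 7} is a clique of size 3, and the vertices of any clique must share a bag in every tree decomposition; so some bag has ≥ 3 vertices and tw(G) ≥ 2. Hence tw(G) = 2 exactly.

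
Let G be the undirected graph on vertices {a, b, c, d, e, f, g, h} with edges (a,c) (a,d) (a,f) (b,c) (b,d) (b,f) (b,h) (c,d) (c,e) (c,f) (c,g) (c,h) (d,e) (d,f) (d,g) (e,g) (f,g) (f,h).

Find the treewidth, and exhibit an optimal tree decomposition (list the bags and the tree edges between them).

Treewidth 3.
One optimal decomposition is:
Bags: B1 = {b, c, f, h}  B2 = {b, c, d, f}  B3 = {c, d, f, g}  B4 = {c, d, e, g}  B5 = {a, c, d, f}
Tree: B1–B2, B2–B3, B3–B4, B3–B5

Each bag holds 4 vertices, so the decomposition has width 3, which upper-bounds the treewidth. On the other hand G contains the 4-clique {c, d, e, g}. A clique must lie in a single bag of any decomposition, so no decomposition can have width below 3. Hence tw(G) = 3 exactly.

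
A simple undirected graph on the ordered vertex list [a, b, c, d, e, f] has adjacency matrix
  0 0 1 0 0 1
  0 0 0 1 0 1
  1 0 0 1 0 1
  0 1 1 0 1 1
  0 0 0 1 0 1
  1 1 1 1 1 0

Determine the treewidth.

A width-2 tree decomposition is:
Bags: B1 = {b, d, f}  B2 = {d, e, f}  B3 = {c, d, f}  B4 = {a, c, f}
Tree: B1–B2, B1–B3, B3–B4
The largest bag has 3 vertices, giving width 2; this decomposition certifies tw(G) ≤ 2. Conversely, {d, e, f} is a clique of size 3, and the vertices of any clique must share a bag in every tree decomposition; so some bag has ≥ 3 vertices and tw(G) ≥ 2. The upper and lower bounds meet at 2, so that is the treewidth.

2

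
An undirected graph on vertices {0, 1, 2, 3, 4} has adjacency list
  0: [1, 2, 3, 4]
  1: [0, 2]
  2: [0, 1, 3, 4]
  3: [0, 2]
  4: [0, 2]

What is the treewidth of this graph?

2

A width-2 tree decomposition is:
Bags: B1 = {0, 2, 3}  B2 = {0, 1, 2}  B3 = {0, 2, 4}
Tree: B1–B2, B1–B3
The largest bag has 3 vertices, giving width 2; this decomposition certifies tw(G) ≤ 2. Conversely, {0, 1, 2} is a clique of size 3, and the vertices of any clique must share a bag in every tree decomposition; so some bag has ≥ 3 vertices and tw(G) ≥ 2. The upper and lower bounds meet at 2, so that is the treewidth.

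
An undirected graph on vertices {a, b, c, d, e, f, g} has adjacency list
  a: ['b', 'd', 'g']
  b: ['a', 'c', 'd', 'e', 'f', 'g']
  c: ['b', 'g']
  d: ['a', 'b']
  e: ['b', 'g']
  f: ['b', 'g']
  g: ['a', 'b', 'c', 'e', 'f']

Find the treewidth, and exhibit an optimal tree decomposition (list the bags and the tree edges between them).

Treewidth 2.
Bags: B1 = {a, b, g}  B2 = {b, f, g}  B3 = {a, b, d}  B4 = {b, c, g}  B5 = {b, e, g}
Tree: B1–B2, B1–B3, B1–B4, B4–B5

The largest bag has 3 vertices, giving width 2; this decomposition certifies tw(G) ≤ 2. For the lower bound, the 3 vertices {a, b, d} are pairwise adjacent, and any tree decomposition puts a clique entirely inside one bag — forcing width ≥ 2. Therefore the treewidth is 2.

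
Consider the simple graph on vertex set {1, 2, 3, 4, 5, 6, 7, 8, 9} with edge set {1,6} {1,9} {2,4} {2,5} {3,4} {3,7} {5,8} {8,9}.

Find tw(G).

A width-1 tree decomposition is:
Bags: B1 = {1, 6}  B2 = {1, 9}  B3 = {8, 9}  B4 = {5, 8}  B5 = {2, 5}  B6 = {2, 4}  B7 = {3, 4}  B8 = {3, 7}
Tree: B1–B2, B2–B3, B3–B4, B4–B5, B5–B6, B6–B7, B7–B8
Every bag has size at most 2, so the width is 2 − 1 = 1 and tw(G) ≤ 1. Any graph with an edge has treewidth ≥ 1, and G has the edge 6–1. Combining the bounds, tw(G) = 1.

1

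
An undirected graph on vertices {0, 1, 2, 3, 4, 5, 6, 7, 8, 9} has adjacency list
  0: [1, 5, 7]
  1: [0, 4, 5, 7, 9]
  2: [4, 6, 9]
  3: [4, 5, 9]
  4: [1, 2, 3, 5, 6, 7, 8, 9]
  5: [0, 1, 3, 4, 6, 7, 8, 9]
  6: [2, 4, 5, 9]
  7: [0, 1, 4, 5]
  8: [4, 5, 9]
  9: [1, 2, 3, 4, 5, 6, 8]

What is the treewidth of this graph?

3

A width-3 tree decomposition is:
Bags: B1 = {4, 5, 6, 9}  B2 = {4, 5, 8, 9}  B3 = {3, 4, 5, 9}  B4 = {1, 4, 5, 9}  B5 = {2, 4, 6, 9}  B6 = {1, 4, 5, 7}  B7 = {0, 1, 5, 7}
Tree: B1–B2, B1–B3, B1–B4, B1–B5, B4–B6, B6–B7
Each bag holds 4 vertices, so the decomposition has width 3, which upper-bounds the treewidth. Conversely, {0, 1, 5, 7} is a clique of size 4, and the vertices of any clique must share a bag in every tree decomposition; so some bag has ≥ 4 vertices and tw(G) ≥ 3. The upper and lower bounds meet at 3, so that is the treewidth.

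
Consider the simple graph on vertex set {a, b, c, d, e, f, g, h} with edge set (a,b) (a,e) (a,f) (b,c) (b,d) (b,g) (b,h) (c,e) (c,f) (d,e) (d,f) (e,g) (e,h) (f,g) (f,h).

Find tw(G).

3

A width-3 tree decomposition is:
Bags: B1 = {b, e, f, g}  B2 = {a, b, e, f}  B3 = {b, c, e, f}  B4 = {b, e, f, h}  B5 = {b, d, e, f}
Tree: B1–B2, B2–B3, B3–B4, B4–B5
The largest bag has 4 vertices, giving width 3; this decomposition certifies tw(G) ≤ 3. For the lower bound: the 4 vertex sets {e,g}, {a,b}, {f}, {c} are disjoint, each induces a connected subgraph, and every pair is joined by at least one edge of G. Contracting each set to a single vertex therefore yields K_{4} as a minor, and since treewidth is minor-monotone, tw(G) ≥ tw(K_{4}) = 3. Therefore the treewidth is 3.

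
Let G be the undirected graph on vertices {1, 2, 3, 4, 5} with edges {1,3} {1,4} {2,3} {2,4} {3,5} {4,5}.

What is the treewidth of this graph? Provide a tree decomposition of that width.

Every bag has size at most 3, so the width is 3 − 1 = 2 and tw(G) ≤ 2. Since 2–4–1–3–2 is a cycle in G, G is not acyclic. Forests are exactly the graphs of treewidth ≤ 1, so tw(G) ≥ 2. Hence tw(G) = 2 exactly.

Treewidth 2.
One such decomposition:
Bags: B1 = {2, 3, 4}  B2 = {1, 3, 4}  B3 = {3, 4, 5}
Tree: B1–B2, B2–B3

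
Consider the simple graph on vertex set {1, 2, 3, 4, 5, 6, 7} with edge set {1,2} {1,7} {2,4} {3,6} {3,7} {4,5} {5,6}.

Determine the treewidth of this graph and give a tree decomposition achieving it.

Every bag has size at most 3, so the width is 3 − 1 = 2 and tw(G) ≤ 2. Since 6–5–4–2–1–7–3–6 is a cycle in G, G is not acyclic. Forests are exactly the graphs of treewidth ≤ 1, so tw(G) ≥ 2. The upper and lower bounds meet at 2, so that is the treewidth.

Treewidth 2.
One such decomposition:
Bags: B1 = {4, 5, 6}  B2 = {2, 4, 6}  B3 = {1, 2, 6}  B4 = {1, 6, 7}  B5 = {3, 6, 7}
Tree: B1–B2, B2–B3, B3–B4, B4–B5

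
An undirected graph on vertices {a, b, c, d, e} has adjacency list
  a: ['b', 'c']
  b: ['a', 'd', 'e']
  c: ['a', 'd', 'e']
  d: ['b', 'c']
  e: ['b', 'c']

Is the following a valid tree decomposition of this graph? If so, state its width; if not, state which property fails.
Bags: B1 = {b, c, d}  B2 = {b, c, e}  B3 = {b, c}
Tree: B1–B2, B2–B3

A tree decomposition must satisfy three properties: every vertex lies in some bag; for every edge, both endpoints lie together in some bag; and for every vertex, the bags containing it form a connected subtree. Here vertex a appears in no bag, so the decomposition is invalid.

No — vertex a appears in no bag.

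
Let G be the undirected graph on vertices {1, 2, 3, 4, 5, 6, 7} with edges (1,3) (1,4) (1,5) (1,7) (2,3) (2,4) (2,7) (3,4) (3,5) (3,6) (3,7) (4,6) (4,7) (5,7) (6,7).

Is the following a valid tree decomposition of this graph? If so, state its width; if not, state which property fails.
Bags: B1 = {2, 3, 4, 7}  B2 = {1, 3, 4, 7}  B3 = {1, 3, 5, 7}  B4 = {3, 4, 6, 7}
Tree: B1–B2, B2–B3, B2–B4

Yes; width 3.

Every vertex of G appears in some bag (union = {1, 2, 3, 4, 5, 6, 7}); every edge is covered by a bag; and for each vertex v the set of bags containing v is connected in the bag tree. The decomposition is therefore valid. The largest bag has 4 vertices, so the width is 3.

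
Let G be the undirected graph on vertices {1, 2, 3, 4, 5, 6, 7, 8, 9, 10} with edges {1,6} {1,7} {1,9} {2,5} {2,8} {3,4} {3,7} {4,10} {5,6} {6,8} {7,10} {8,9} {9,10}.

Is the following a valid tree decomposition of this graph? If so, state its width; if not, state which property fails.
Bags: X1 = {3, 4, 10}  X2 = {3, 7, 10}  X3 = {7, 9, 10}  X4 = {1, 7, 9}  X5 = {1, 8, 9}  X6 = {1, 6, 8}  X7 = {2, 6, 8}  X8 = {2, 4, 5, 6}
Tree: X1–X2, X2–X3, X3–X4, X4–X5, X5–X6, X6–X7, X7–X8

A tree decomposition must satisfy three properties: every vertex lies in some bag; for every edge, both endpoints lie together in some bag; and for every vertex, the bags containing it form a connected subtree. Here bags containing vertex 4 are not connected in the tree, so the decomposition is invalid.

No — bags containing vertex 4 are not connected in the tree.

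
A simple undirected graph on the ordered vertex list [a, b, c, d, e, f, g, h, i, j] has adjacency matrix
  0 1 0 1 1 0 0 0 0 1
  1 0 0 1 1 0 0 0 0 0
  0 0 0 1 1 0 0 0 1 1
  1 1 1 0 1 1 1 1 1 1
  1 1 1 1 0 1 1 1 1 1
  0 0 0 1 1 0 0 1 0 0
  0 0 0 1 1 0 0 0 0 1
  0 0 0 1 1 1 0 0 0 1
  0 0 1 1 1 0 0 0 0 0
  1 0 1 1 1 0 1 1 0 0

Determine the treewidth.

3

A width-3 tree decomposition is:
Bags: B1 = {c, d, e, j}  B2 = {d, e, h, j}  B3 = {a, d, e, j}  B4 = {d, e, g, j}  B5 = {c, d, e, i}  B6 = {a, b, d, e}  B7 = {d, e, f, h}
Tree: B1–B2, B1–B3, B2–B4, B1–B5, B3–B6, B2–B7
The largest bag has 4 vertices, giving width 3; this decomposition certifies tw(G) ≤ 3. Conversely, {d, e, g, j} is a clique of size 4, and the vertices of any clique must share a bag in every tree decomposition; so some bag has ≥ 4 vertices and tw(G) ≥ 3. The upper and lower bounds meet at 3, so that is the treewidth.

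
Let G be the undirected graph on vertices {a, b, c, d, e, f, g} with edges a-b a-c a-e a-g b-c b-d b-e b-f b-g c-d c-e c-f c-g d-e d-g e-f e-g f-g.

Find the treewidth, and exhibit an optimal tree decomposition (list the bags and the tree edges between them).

Treewidth 4.
Bags: B1 = {b, c, e, f, g}  B2 = {a, b, c, e, g}  B3 = {b, c, d, e, g}
Tree: B1–B2, B2–B3

The largest bag has 5 vertices, giving width 4; this decomposition certifies tw(G) ≤ 4. On the other hand G contains the 5-clique {b, c, d, e, g}. A clique must lie in a single bag of any decomposition, so no decomposition can have width below 4. Combining the bounds, tw(G) = 4.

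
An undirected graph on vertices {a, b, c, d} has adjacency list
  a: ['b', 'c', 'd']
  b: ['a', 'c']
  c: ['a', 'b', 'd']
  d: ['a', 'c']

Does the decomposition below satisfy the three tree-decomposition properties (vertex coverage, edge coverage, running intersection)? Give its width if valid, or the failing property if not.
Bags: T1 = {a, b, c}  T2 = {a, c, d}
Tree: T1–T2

Yes; width 2.

Vertex coverage: the bags together contain {a, b, c, d}, the full vertex set. Edge coverage: each edge of G has both endpoints in at least one bag. Running intersection: for every vertex, the bags containing it form a connected subtree. All three properties hold, so this is a valid tree decomposition of width max|bag| − 1 = 2, and hence tw(G) ≤ 2.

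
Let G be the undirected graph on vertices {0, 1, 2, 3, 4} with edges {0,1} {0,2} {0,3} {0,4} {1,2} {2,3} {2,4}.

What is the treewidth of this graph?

2

A width-2 tree decomposition is:
Bags: B1 = {0, 2, 3}  B2 = {0, 1, 2}  B3 = {0, 2, 4}
Tree: B1–B2, B2–B3
The largest bag has 3 vertices, giving width 2; this decomposition certifies tw(G) ≤ 2. Conversely, {0, 1, 2} is a clique of size 3, and the vertices of any clique must share a bag in every tree decomposition; so some bag has ≥ 3 vertices and tw(G) ≥ 2. The upper and lower bounds meet at 2, so that is the treewidth.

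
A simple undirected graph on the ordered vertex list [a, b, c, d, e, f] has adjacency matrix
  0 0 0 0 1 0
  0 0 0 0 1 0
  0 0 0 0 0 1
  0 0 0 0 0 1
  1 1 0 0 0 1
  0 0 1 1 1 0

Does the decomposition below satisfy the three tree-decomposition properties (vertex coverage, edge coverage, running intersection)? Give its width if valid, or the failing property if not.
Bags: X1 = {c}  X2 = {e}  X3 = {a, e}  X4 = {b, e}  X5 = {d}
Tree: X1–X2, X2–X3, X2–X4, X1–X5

No — vertex f appears in no bag.

A tree decomposition must satisfy three properties: every vertex lies in some bag; for every edge, both endpoints lie together in some bag; and for every vertex, the bags containing it form a connected subtree. Here vertex f appears in no bag, so the decomposition is invalid.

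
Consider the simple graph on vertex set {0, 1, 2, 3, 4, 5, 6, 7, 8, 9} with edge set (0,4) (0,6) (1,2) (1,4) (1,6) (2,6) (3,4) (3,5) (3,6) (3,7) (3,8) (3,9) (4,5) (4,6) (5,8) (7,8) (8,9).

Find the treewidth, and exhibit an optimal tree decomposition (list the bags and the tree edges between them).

Every bag has size at most 3, so the width is 3 − 1 = 2 and tw(G) ≤ 2. For the lower bound, the 3 vertices {0, 4, 6} are pairwise adjacent, and any tree decomposition puts a clique entirely inside one bag — forcing width ≥ 2. Therefore the treewidth is 2.

Treewidth 2.
One optimal decomposition is:
Bags: B1 = {3, 4, 6}  B2 = {3, 4, 5}  B3 = {3, 5, 8}  B4 = {0, 4, 6}  B5 = {3, 8, 9}  B6 = {3, 7, 8}  B7 = {1, 4, 6}  B8 = {1, 2, 6}
Tree: B1–B2, B2–B3, B1–B4, B3–B5, B3–B6, B1–B7, B7–B8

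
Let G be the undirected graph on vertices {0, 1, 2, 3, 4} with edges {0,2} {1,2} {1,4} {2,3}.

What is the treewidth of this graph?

A width-1 tree decomposition is:
Bags: B1 = {0, 2}  B2 = {2, 3}  B3 = {1, 2}  B4 = {1, 4}
Tree: B1–B2, B2–B3, B3–B4
Each bag holds 2 vertices, so the decomposition has width 1, which upper-bounds the treewidth. Since G has at least one edge (e.g. 2–0), it is not an edgeless graph, so tw(G) ≥ 1. The upper and lower bounds meet at 1, so that is the treewidth.

1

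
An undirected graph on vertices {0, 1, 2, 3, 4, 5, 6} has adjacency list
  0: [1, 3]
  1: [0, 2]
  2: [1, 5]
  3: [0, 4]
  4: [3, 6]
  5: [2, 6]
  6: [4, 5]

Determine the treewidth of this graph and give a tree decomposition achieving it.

Treewidth 2.
Bags: B1 = {4, 5, 6}  B2 = {3, 4, 5}  B3 = {0, 3, 5}  B4 = {0, 1, 5}  B5 = {1, 2, 5}
Tree: B1–B2, B2–B3, B3–B4, B4–B5

The largest bag has 3 vertices, giving width 2; this decomposition certifies tw(G) ≤ 2. Since 5–6–4–3–0–1–2–5 is a cycle in G, G is not acyclic. Forests are exactly the graphs of treewidth ≤ 1, so tw(G) ≥ 2. Combining the bounds, tw(G) = 2.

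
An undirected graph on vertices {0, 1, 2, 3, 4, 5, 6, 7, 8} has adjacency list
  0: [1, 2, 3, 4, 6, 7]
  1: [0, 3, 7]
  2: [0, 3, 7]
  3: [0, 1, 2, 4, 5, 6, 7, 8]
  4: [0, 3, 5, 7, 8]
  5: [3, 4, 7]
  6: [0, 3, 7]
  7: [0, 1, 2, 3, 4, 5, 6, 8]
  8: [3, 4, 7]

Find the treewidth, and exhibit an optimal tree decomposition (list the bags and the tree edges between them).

Treewidth 3.
One such decomposition:
Bags: B1 = {3, 4, 5, 7}  B2 = {3, 4, 7, 8}  B3 = {0, 3, 4, 7}  B4 = {0, 2, 3, 7}  B5 = {0, 3, 6, 7}  B6 = {0, 1, 3, 7}
Tree: B1–B2, B2–B3, B3–B4, B4–B5, B3–B6

The largest bag has 4 vertices, giving width 3; this decomposition certifies tw(G) ≤ 3. For the lower bound, the 4 vertices {0, 1, 3, 7} are pairwise adjacent, and any tree decomposition puts a clique entirely inside one bag — forcing width ≥ 3. Combining the bounds, tw(G) = 3.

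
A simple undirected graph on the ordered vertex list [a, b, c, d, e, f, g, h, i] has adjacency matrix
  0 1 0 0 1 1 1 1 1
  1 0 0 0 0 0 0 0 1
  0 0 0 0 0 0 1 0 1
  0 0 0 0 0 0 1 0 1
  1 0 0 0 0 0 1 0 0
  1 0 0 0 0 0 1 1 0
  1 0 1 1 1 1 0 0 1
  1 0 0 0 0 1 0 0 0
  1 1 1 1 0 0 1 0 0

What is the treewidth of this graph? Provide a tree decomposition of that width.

Each bag holds 3 vertices, so the decomposition has width 2, which upper-bounds the treewidth. Conversely, {a, e, g} is a clique of size 3, and the vertices of any clique must share a bag in every tree decomposition; so some bag has ≥ 3 vertices and tw(G) ≥ 2. Hence tw(G) = 2 exactly.

Treewidth 2.
Bags: B1 = {a, f, g}  B2 = {a, g, i}  B3 = {a, b, i}  B4 = {a, f, h}  B5 = {d, g, i}  B6 = {c, g, i}  B7 = {a, e, g}
Tree: B1–B2, B2–B3, B1–B4, B2–B5, B2–B6, B2–B7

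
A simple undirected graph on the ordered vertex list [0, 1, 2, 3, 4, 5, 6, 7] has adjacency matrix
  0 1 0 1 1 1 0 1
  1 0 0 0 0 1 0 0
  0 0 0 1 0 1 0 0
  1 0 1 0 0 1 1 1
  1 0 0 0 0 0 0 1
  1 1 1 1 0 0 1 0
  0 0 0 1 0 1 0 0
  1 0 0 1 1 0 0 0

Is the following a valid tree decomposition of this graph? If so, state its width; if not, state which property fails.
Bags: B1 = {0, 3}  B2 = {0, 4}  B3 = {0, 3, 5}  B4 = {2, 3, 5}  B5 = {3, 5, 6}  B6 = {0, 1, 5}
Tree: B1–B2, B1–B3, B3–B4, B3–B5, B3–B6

No — vertex 7 appears in no bag.

A tree decomposition must satisfy three properties: every vertex lies in some bag; for every edge, both endpoints lie together in some bag; and for every vertex, the bags containing it form a connected subtree. Here vertex 7 appears in no bag, so the decomposition is invalid.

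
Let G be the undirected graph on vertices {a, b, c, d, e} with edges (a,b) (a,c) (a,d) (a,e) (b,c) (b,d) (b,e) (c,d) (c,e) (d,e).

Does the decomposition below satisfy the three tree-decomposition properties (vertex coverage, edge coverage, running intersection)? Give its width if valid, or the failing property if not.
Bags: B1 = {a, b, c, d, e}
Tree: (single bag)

Yes; width 4.

Every vertex of G appears in some bag (union = {a, b, c, d, e}); every edge is covered by a bag; and for each vertex v the set of bags containing v is connected in the bag tree. The decomposition is therefore valid. The largest bag has 5 vertices, so the width is 4.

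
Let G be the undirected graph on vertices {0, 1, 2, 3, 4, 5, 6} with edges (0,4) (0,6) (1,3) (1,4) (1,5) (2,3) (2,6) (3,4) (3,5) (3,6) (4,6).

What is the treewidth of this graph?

A width-2 tree decomposition is:
Bags: B1 = {3, 4, 6}  B2 = {1, 3, 4}  B3 = {1, 3, 5}  B4 = {2, 3, 6}  B5 = {0, 4, 6}
Tree: B1–B2, B2–B3, B1–B4, B1–B5
The largest bag has 3 vertices, giving width 2; this decomposition certifies tw(G) ≤ 2. Conversely, {0, 4, 6} is a clique of size 3, and the vertices of any clique must share a bag in every tree decomposition; so some bag has ≥ 3 vertices and tw(G) ≥ 2. Therefore the treewidth is 2.

2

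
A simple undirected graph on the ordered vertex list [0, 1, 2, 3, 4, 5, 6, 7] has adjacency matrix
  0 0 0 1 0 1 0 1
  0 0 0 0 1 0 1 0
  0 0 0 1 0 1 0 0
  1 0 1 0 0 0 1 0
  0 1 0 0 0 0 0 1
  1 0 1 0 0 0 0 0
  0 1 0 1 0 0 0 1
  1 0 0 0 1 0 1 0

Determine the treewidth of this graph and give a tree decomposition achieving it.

The largest bag has 3 vertices, giving width 2; this decomposition certifies tw(G) ≤ 2. The edges 5–2–3–0–5 form a cycle, so G is not a tree and its treewidth is at least 2. Hence tw(G) = 2 exactly.

Treewidth 2.
One optimal decomposition is:
Bags: B1 = {0, 2, 5}  B2 = {0, 2, 3}  B3 = {0, 3, 7}  B4 = {3, 6, 7}  B5 = {4, 6, 7}  B6 = {1, 4, 6}
Tree: B1–B2, B2–B3, B3–B4, B4–B5, B5–B6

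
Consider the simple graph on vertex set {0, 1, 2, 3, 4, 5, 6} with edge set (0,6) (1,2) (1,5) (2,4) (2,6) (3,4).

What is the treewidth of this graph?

A width-1 tree decomposition is:
Bags: B1 = {0, 6}  B2 = {2, 6}  B3 = {2, 4}  B4 = {1, 2}  B5 = {3, 4}  B6 = {1, 5}
Tree: B1–B2, B2–B3, B3–B4, B3–B5, B4–B6
The largest bag has 2 vertices, giving width 1; this decomposition certifies tw(G) ≤ 1. G has an edge, so its treewidth is at least 1. Therefore the treewidth is 1.

1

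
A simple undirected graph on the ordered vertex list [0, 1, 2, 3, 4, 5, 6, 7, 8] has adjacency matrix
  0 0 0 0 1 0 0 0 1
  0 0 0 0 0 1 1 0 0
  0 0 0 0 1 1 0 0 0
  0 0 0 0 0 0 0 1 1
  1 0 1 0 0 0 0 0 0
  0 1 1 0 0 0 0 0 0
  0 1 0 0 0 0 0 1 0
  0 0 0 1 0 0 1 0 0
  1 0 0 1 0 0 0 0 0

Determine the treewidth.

A width-2 tree decomposition is:
Bags: B1 = {3, 6, 7}  B2 = {1, 3, 6}  B3 = {1, 3, 5}  B4 = {2, 3, 5}  B5 = {2, 3, 4}  B6 = {0, 3, 4}  B7 = {0, 3, 8}
Tree: B1–B2, B2–B3, B3–B4, B4–B5, B5–B6, B6–B7
The largest bag has 3 vertices, giving width 2; this decomposition certifies tw(G) ≤ 2. Since 3–7–6–1–5–2–4–0–8–3 is a cycle in G, G is not acyclic. Forests are exactly the graphs of treewidth ≤ 1, so tw(G) ≥ 2. Hence tw(G) = 2 exactly.

2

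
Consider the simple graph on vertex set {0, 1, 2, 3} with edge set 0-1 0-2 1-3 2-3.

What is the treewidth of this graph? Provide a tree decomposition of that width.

Treewidth 2.
One such decomposition:
Bags: B1 = {0, 1, 2}  B2 = {1, 2, 3}
Tree: B1–B2

The largest bag has 3 vertices, giving width 2; this decomposition certifies tw(G) ≤ 2. Since 2–0–1–3–2 is a cycle in G, G is not acyclic. Forests are exactly the graphs of treewidth ≤ 1, so tw(G) ≥ 2. Therefore the treewidth is 2.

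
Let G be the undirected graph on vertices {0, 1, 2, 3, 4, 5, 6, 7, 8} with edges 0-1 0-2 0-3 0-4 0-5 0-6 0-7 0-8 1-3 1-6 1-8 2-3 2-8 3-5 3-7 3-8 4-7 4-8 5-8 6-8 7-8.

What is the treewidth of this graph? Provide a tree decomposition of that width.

Every bag has size at most 4, so the width is 4 − 1 = 3 and tw(G) ≤ 3. For the lower bound, the 4 vertices {0, 1, 3, 8} are pairwise adjacent, and any tree decomposition puts a clique entirely inside one bag — forcing width ≥ 3. Hence tw(G) = 3 exactly.

Treewidth 3.
Bags: B1 = {0, 2, 3, 8}  B2 = {0, 1, 3, 8}  B3 = {0, 3, 7, 8}  B4 = {0, 1, 6, 8}  B5 = {0, 4, 7, 8}  B6 = {0, 3, 5, 8}
Tree: B1–B2, B1–B3, B2–B4, B3–B5, B1–B6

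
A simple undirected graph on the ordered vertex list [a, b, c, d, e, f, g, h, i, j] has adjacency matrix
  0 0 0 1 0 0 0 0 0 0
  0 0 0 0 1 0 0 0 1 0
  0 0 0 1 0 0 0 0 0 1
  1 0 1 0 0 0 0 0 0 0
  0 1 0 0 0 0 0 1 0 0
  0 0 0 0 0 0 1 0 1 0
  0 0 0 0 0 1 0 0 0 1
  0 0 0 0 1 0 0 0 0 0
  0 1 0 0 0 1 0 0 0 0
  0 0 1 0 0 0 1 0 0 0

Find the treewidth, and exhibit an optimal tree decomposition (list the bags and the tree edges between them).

Each bag holds 2 vertices, so the decomposition has width 1, which upper-bounds the treewidth. Any graph with an edge has treewidth ≥ 1, and G has the edge a–d. Hence tw(G) = 1 exactly.

Treewidth 1.
One such decomposition:
Bags: B1 = {a, d}  B2 = {c, d}  B3 = {c, j}  B4 = {g, j}  B5 = {f, g}  B6 = {f, i}  B7 = {b, i}  B8 = {b, e}  B9 = {e, h}
Tree: B1–B2, B2–B3, B3–B4, B4–B5, B5–B6, B6–B7, B7–B8, B8–B9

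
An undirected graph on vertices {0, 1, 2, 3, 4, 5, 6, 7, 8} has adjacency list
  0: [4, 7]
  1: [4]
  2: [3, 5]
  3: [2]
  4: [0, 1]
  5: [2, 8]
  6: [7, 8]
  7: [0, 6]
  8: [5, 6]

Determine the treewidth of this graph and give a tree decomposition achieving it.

Each bag holds 2 vertices, so the decomposition has width 1, which upper-bounds the treewidth. Any graph with an edge has treewidth ≥ 1, and G has the edge 1–4. Therefore the treewidth is 1.

Treewidth 1.
One optimal decomposition is:
Bags: B1 = {1, 4}  B2 = {0, 4}  B3 = {0, 7}  B4 = {6, 7}  B5 = {6, 8}  B6 = {5, 8}  B7 = {2, 5}  B8 = {2, 3}
Tree: B1–B2, B2–B3, B3–B4, B4–B5, B5–B6, B6–B7, B7–B8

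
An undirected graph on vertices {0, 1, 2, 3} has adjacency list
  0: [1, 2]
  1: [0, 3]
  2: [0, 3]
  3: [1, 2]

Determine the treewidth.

2

A width-2 tree decomposition is:
Bags: B1 = {0, 1, 3}  B2 = {0, 2, 3}
Tree: B1–B2
Each bag holds 3 vertices, so the decomposition has width 2, which upper-bounds the treewidth. For the lower bound, G contains the cycle 0–1–3–2–0, so G is not a forest; only forests have treewidth ≤ 1, hence tw(G) ≥ 2. Combining the bounds, tw(G) = 2.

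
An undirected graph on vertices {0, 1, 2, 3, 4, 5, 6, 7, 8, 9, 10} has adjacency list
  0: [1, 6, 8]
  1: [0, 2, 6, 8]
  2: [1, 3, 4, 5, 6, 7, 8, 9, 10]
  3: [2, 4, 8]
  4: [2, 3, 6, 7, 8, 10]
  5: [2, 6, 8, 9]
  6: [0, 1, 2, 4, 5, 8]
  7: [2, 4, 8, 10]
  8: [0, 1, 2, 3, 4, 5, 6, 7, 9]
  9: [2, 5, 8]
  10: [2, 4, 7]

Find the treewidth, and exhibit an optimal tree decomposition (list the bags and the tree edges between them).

Treewidth 3.
One optimal decomposition is:
Bags: B1 = {2, 5, 6, 8}  B2 = {2, 4, 6, 8}  B3 = {2, 4, 7, 8}  B4 = {1, 2, 6, 8}  B5 = {2, 4, 7, 10}  B6 = {2, 5, 8, 9}  B7 = {0, 1, 6, 8}  B8 = {2, 3, 4, 8}
Tree: B1–B2, B2–B3, B1–B4, B3–B5, B1–B6, B4–B7, B2–B8

Every bag has size at most 4, so the width is 4 − 1 = 3 and tw(G) ≤ 3. On the other hand G contains the 4-clique {0, 1, 6, 8}. A clique must lie in a single bag of any decomposition, so no decomposition can have width below 3. Therefore the treewidth is 3.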